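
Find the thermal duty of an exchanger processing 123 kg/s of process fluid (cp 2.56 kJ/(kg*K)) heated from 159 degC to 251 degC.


Q = m_dot * cp * delta_T
delta_T = 251 - 159 = 92 K
Q = 123 * 2.56 * 92
= 314.88 * 92
= 28968.96 kW

28968.96 kW


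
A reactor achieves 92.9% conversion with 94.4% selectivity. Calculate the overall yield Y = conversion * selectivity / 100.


Overall yield = conversion (%) * selectivity (%) / 100
Conversion = 92.9%, Selectivity = 94.4%
Y = 92.9 * 94.4 / 100
= 87.6976 %

87.6976 %


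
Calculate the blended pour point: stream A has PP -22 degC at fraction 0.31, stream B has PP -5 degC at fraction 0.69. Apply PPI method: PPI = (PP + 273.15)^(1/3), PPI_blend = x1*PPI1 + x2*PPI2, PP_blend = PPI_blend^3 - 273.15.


PPI_1 = (-22 + 273.15)^(1/3) = 6.30925
PPI_2 = (-5 + 273.15)^(1/3) = 6.448508
PPI_blend = 0.31 * 6.30925 + 0.69 * 6.448508 = 6.405338
PP_blend = 6.405338^3 - 273.15 = 262.8005 - 273.15 = -10.35

-10.35 degC


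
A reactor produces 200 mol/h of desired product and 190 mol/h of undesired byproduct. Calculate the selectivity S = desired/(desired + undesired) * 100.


Selectivity = desired / (desired + undesired) * 100
Total products = 200 + 190 = 390 mol/h
S = 200 / 390 * 100
= 0.5128 * 100
= 51.28 %

51.28 %


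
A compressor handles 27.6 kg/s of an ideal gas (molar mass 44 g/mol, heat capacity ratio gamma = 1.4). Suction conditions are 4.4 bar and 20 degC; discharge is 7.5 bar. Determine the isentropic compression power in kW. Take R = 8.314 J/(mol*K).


Isentropic work: W = m*(gamma/(gamma-1))*(R*T1/MW)*((P2/P1)^((gamma-1)/gamma) - 1)
T1 = 20 + 273.15 = 293.15 K
Pressure ratio = 7.5 / 4.4 = 1.70455
Exponent = (1.4 - 1)/1.4 = 0.285714
(P2/P1)^exp - 1 = 1.70455^0.285714 - 1 = 0.164593
W = 27.6 * 1.4 / 0.4 * 8.314 * 293.15 / 44 * 0.164593 = 880.7

880.7 kW


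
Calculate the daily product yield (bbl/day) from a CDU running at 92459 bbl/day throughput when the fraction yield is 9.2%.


Crude throughput = 92459 bbl/day
Fraction yield = 9.2%
yield = throughput * fraction / 100
yield = 92459 * 9.2 / 100 = 8506.228

8506.228 bbl/day


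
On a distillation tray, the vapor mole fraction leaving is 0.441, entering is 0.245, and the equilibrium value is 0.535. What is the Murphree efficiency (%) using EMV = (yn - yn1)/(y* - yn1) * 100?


Murphree vapor efficiency: EMV = (y_n - y_(n-1)) / (y*_n - y_(n-1)) * 100
EMV = (0.441 - 0.245) / (0.535 - 0.245) * 100 = 0.196 / 0.29 * 100 = 67.59

67.59 %


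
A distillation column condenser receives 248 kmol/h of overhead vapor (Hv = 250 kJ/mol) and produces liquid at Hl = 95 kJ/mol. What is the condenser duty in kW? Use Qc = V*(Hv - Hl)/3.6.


Qc = 248 * (250 - 95) / 3.6 = 248 * 155 / 3.6 = 10680

10680 kW


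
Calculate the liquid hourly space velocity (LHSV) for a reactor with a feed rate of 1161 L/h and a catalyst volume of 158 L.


LHSV = volumetric feed rate / catalyst volume
= 1161 L/h / 158 L
= 7.348 h^-1

7.348 h^-1


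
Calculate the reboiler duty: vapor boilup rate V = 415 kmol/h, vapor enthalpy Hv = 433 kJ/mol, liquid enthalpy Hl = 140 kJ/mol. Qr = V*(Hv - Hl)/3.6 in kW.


Qr = 415 * (433 - 140) / 3.6 = 415 * 293 / 3.6 = 33780

33780 kW


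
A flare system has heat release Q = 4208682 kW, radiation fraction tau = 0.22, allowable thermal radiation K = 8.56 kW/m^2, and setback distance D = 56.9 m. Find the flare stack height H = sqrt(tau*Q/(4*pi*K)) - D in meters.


tau*Q/(4*pi*K) = 0.22 * 4208682 / (4 * pi * 8.56) = 8607.66
sqrt(8607.66) = 92.7775
H = 92.7775 - 56.9 = 35.88

35.88 m


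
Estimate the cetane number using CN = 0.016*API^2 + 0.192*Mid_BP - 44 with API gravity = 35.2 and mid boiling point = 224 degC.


CN = 0.016 * 35.2^2 + 0.192 * 224 - 44
CN = 19.82464 + 43.008 - 44 = 18.83264

18.83264


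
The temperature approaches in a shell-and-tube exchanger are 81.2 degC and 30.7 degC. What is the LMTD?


LMTD = (dT1 - dT2) / ln(dT1/dT2)
= (81.2 - 30.7) / ln(81.2 / 30.7) = 50.5 / 0.972653 = 51.92

51.92 degC


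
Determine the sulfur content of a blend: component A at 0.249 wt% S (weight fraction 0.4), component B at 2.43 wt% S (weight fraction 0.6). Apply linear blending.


Linear sulfur blending: S_blend = x1*S1 + x2*S2
Contribution 1: 0.4 * 0.249 = 0.0996 wt%
Contribution 2: 0.6 * 2.43 = 1.458 wt%
S_blend = 0.0996 + 1.458 = 1.5576

1.5576 wt%


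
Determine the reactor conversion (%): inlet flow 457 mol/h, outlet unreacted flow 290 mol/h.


X = (F_in - F_out) / F_in * 100
Moles reacted = 457 - 290 = 167
X = 167 / 457 * 100
= 0.3654 * 100
= 36.54 %

36.54 %


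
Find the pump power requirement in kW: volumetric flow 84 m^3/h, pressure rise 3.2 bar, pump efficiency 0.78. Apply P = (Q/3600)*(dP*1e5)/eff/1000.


Q = 84 / 3600 = 0.0233333 m^3/s
P = 0.0233333 * (3.2 * 1e5) / 0.78 / 1000 = 9.573

9.573 kW


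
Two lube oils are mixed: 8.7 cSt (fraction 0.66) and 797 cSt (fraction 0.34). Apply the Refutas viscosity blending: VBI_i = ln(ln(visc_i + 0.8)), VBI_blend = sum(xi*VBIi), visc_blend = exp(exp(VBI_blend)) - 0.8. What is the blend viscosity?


Refutas method: VBN_i = 14.534*ln(ln(visc_i + 0.8)) + 10.975, blended linearly by mass fraction; since VBN is linear in VBI_i = ln(ln(visc_i + 0.8)) and the fractions sum to 1, blend VBI directly: visc = exp(exp(VBI_blend)) - 0.8
VBI_1 = ln(ln(8.7 + 0.8)) = 0.811504
VBI_2 = ln(ln(797 + 0.8)) = 1.8994
VBI_blend = 0.66 * 0.811504 + 0.34 * 1.8994 = 1.18139
visc_blend = exp(exp(1.18139)) - 0.8 = 25.22

25.22 cSt


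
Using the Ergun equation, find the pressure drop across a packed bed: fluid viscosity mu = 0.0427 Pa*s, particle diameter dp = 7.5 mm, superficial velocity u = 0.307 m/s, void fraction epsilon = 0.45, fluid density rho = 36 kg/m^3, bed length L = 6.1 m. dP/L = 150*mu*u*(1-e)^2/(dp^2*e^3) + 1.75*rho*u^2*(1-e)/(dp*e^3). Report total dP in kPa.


dp = 7.5 mm = 0.0075 m
Viscous term = 150*0.0427*0.307*(1-0.45)^2 / (0.0075^2*0.45^3) = 116044
Inertial term = 1.75*36*0.307^2*(1-0.45) / (0.0075*0.45^3) = 4778.39
dP/L = 116044 + 4778.39 = 120822 Pa/m
dP = 120822 * 6.1 / 1000 = 737.0 kPa

737.0 kPa


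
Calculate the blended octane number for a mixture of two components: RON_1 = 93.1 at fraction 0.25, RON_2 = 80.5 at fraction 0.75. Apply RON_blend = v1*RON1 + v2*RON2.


Linear blending: RON_blend = sum(vi * RONi)
Contribution 1: 0.25 * 93.1 = 23.275
Contribution 2: 0.75 * 80.5 = 60.375
RON_blend = 23.275 + 60.375 = 83.65

83.65


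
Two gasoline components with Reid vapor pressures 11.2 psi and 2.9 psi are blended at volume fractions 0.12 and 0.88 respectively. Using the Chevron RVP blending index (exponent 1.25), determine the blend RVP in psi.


Chevron index: RVP_blend = (sum xi*RVPi^1.25)^(1/1.25)
RVP^1.25 terms: 0.12 * 11.2^1.25 + 0.88 * 2.9^1.25 = 5.78897
RVP_blend = 5.78897^(1/1.25) = 4.075

4.075 psi


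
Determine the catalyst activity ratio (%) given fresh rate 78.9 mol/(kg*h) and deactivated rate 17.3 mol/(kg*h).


Activity (%) = (rate_used / rate_fresh) * 100
rate_used = 17.3, rate_fresh = 78.9
= (17.3 / 78.9) * 100
= 0.2193 * 100 = 21.93

21.93 %


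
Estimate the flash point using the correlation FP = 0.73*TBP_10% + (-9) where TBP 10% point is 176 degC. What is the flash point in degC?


FP = 0.73 * 176 + (-9) = 119.48

119.48 degC


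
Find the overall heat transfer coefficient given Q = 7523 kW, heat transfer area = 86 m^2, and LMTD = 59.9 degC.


From Q = U*A*LMTD, U = Q / (A * LMTD)
U = 7523 / (86 * 59.9) = 7523 / 5151.4 = 1.460

1.460 kW/(m^2*K)


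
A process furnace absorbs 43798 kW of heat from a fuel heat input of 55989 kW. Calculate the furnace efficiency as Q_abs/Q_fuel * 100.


Furnace efficiency = Q_absorbed / Q_fuel * 100
= 43798 / 55989 * 100 = 78.23

78.23 %


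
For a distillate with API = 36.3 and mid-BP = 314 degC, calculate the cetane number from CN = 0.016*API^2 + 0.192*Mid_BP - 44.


CN = 0.016 * 36.3^2 + 0.192 * 314 - 44
CN = 21.08304 + 60.288 - 44 = 37.37104

37.37104


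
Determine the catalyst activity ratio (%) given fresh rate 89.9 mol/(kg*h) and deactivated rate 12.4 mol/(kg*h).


Activity (%) = (rate_used / rate_fresh) * 100
rate_used = 12.4, rate_fresh = 89.9
= (12.4 / 89.9) * 100
= 0.1379 * 100 = 13.79

13.79 %


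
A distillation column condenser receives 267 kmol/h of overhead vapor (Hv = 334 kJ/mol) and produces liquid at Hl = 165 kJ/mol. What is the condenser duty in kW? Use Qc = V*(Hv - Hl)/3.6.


Qc = 267 * (334 - 165) / 3.6 = 267 * 169 / 3.6 = 12530

12530 kW


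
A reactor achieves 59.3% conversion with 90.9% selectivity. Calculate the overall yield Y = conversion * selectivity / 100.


Overall yield = conversion (%) * selectivity (%) / 100
Conversion = 59.3%, Selectivity = 90.9%
Y = 59.3 * 90.9 / 100
= 53.9037 %

53.9037 %


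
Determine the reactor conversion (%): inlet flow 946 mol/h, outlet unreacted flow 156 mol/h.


X = (F_in - F_out) / F_in * 100
Moles reacted = 946 - 156 = 790
X = 790 / 946 * 100
= 0.8351 * 100
= 83.51 %

83.51 %


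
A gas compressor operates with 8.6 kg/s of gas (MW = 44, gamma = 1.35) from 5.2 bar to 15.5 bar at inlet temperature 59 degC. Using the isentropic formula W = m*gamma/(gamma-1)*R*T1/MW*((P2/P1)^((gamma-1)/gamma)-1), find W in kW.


Isentropic work: W = m*(gamma/(gamma-1))*(R*T1/MW)*((P2/P1)^((gamma-1)/gamma) - 1)
T1 = 59 + 273.15 = 332.15 K
Pressure ratio = 15.5 / 5.2 = 2.98077
Exponent = (1.35 - 1)/1.35 = 0.259259
(P2/P1)^exp - 1 = 2.98077^0.259259 - 1 = 0.327315
W = 8.6 * 1.35 / 0.35 * 8.314 * 332.15 / 44 * 0.327315 = 681.4

681.4 kW


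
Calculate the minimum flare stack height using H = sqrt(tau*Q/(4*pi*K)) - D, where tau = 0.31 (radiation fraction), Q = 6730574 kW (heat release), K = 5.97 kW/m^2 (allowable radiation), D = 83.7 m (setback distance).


tau*Q/(4*pi*K) = 0.31 * 6730574 / (4 * pi * 5.97) = 27811.8
sqrt(27811.8) = 166.769
H = 166.769 - 83.7 = 83.07

83.07 m


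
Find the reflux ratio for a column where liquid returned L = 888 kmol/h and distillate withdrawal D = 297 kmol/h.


Reflux ratio definition: R = L / D (liquid returned / distillate withdrawn)
L = 888 kmol/h, D = 297 kmol/h
R = 888 / 297 = 2.990

2.990


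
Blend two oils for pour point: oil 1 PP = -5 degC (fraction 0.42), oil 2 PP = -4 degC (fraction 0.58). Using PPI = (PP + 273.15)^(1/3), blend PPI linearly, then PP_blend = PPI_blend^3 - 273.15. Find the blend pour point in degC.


PPI_1 = (-5 + 273.15)^(1/3) = 6.448508
PPI_2 = (-4 + 273.15)^(1/3) = 6.456514
PPI_blend = 0.42 * 6.448508 + 0.58 * 6.456514 = 6.453151
PP_blend = 6.453151^3 - 273.15 = 268.7296 - 273.15 = -4.42

-4.42 degC


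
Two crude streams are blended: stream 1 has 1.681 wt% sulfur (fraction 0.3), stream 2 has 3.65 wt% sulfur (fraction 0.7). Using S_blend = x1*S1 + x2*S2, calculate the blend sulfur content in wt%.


Linear sulfur blending: S_blend = x1*S1 + x2*S2
Contribution 1: 0.3 * 1.681 = 0.5043 wt%
Contribution 2: 0.7 * 3.65 = 2.555 wt%
S_blend = 0.5043 + 2.555 = 3.0593

3.0593 wt%


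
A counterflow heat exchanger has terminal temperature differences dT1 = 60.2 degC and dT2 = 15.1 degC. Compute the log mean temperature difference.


LMTD = (dT1 - dT2) / ln(dT1/dT2)
= (60.2 - 15.1) / ln(60.2 / 15.1) = 45.1 / 1.38298 = 32.61

32.61 degC


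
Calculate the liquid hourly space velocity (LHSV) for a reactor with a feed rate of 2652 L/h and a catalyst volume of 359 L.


LHSV = volumetric feed rate / catalyst volume
= 2652 L/h / 359 L
= 7.387 h^-1

7.387 h^-1


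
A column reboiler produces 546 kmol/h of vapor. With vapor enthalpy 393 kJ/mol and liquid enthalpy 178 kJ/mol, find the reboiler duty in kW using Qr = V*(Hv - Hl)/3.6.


Qr = 546 * (393 - 178) / 3.6 = 546 * 215 / 3.6 = 32610

32610 kW


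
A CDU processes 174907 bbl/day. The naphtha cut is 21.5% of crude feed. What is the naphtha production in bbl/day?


Crude throughput = 174907 bbl/day
Fraction yield = 21.5%
yield = throughput * fraction / 100
yield = 174907 * 21.5 / 100 = 37605.005

37605.005 bbl/day


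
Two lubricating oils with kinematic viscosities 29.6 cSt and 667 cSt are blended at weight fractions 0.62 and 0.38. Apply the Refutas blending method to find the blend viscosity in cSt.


Refutas method: VBN_i = 14.534*ln(ln(visc_i + 0.8)) + 10.975, blended linearly by mass fraction; since VBN is linear in VBI_i = ln(ln(visc_i + 0.8)) and the fractions sum to 1, blend VBI directly: visc = exp(exp(VBI_blend)) - 0.8
VBI_1 = ln(ln(29.6 + 0.8)) = 1.22801
VBI_2 = ln(ln(667 + 0.8)) = 1.87242
VBI_blend = 0.62 * 1.22801 + 0.38 * 1.87242 = 1.47289
visc_blend = exp(exp(1.47289)) - 0.8 = 77.60

77.60 cSt


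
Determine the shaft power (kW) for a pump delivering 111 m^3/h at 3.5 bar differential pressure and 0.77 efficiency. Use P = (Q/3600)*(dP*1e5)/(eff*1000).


Q = 111 / 3600 = 0.0308333 m^3/s
P = 0.0308333 * (3.5 * 1e5) / 0.77 / 1000 = 14.02

14.02 kW


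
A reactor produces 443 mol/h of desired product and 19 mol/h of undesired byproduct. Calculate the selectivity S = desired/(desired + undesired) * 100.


Selectivity = desired / (desired + undesired) * 100
Total products = 443 + 19 = 462 mol/h
S = 443 / 462 * 100
= 0.9589 * 100
= 95.89 %

95.89 %


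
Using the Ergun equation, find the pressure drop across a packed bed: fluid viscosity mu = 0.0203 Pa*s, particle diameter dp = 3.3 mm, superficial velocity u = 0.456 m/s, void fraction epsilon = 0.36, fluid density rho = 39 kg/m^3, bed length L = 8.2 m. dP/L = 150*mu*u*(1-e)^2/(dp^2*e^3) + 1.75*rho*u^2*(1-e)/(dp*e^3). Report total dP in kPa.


dp = 3.3 mm = 0.0033 m
Viscous term = 150*0.0203*0.456*(1-0.36)^2 / (0.0033^2*0.36^3) = 1119380
Inertial term = 1.75*39*0.456^2*(1-0.36) / (0.0033*0.36^3) = 58991.7
dP/L = 1119380 + 58991.7 = 1178370 Pa/m
dP = 1178370 * 8.2 / 1000 = 9663 kPa

9663 kPa


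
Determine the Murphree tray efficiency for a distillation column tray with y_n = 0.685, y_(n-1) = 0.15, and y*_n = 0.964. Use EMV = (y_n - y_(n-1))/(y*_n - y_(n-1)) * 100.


Murphree vapor efficiency: EMV = (y_n - y_(n-1)) / (y*_n - y_(n-1)) * 100
EMV = (0.685 - 0.15) / (0.964 - 0.15) * 100 = 0.535 / 0.814 * 100 = 65.72

65.72 %


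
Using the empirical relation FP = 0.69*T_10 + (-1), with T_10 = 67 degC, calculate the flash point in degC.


FP = 0.69 * 67 + (-1) = 45.23

45.23 degC


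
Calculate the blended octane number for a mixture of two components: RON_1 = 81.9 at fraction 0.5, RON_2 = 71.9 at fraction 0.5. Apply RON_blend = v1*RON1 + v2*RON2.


Linear blending: RON_blend = sum(vi * RONi)
Contribution 1: 0.5 * 81.9 = 40.95
Contribution 2: 0.5 * 71.9 = 35.95
RON_blend = 40.95 + 35.95 = 76.9

76.9


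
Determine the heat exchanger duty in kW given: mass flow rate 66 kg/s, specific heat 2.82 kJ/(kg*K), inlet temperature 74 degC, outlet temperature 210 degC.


Q = m_dot * cp * delta_T
delta_T = 210 - 74 = 136 K
Q = 66 * 2.82 * 136
= 186.12 * 136
= 25312.32 kW

25312.32 kW


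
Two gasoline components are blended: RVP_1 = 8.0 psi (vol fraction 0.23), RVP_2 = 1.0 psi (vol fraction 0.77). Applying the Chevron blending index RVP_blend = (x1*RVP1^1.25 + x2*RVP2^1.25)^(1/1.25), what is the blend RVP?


Chevron index: RVP_blend = (sum xi*RVPi^1.25)^(1/1.25)
RVP^1.25 terms: 0.23 * 8.0^1.25 + 0.77 * 1.0^1.25 = 3.8645
RVP_blend = 3.8645^(1/1.25) = 2.949

2.949 psi


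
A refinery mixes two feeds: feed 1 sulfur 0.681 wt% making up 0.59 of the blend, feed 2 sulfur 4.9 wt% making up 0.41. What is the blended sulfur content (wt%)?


Linear sulfur blending: S_blend = x1*S1 + x2*S2
Contribution 1: 0.59 * 0.681 = 0.40179 wt%
Contribution 2: 0.41 * 4.9 = 2.009 wt%
S_blend = 0.40179 + 2.009 = 2.41079

2.41079 wt%


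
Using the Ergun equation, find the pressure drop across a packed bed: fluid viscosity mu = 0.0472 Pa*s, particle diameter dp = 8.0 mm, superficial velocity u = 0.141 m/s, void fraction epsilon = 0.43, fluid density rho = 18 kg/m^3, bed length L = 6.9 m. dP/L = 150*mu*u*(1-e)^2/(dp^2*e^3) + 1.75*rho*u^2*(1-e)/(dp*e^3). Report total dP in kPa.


dp = 8.0 mm = 0.008 m
Viscous term = 150*0.0472*0.141*(1-0.43)^2 / (0.008^2*0.43^3) = 63740.7
Inertial term = 1.75*18*0.141^2*(1-0.43) / (0.008*0.43^3) = 561.214
dP/L = 63740.7 + 561.214 = 64301.9 Pa/m
dP = 64301.9 * 6.9 / 1000 = 443.7 kPa

443.7 kPa


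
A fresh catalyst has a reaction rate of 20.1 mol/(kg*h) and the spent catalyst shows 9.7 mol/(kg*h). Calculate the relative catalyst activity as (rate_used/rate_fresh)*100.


Activity (%) = (rate_used / rate_fresh) * 100
rate_used = 9.7, rate_fresh = 20.1
= (9.7 / 20.1) * 100
= 0.4826 * 100 = 48.26

48.26 %


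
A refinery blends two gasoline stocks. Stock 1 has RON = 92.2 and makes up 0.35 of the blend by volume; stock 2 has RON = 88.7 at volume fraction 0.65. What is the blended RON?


Linear blending: RON_blend = sum(vi * RONi)
Contribution 1: 0.35 * 92.2 = 32.27
Contribution 2: 0.65 * 88.7 = 57.655
RON_blend = 32.27 + 57.655 = 89.925

89.925


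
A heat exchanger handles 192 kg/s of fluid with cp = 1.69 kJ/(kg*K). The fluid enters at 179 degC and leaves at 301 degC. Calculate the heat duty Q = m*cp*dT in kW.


Q = m_dot * cp * delta_T
delta_T = 301 - 179 = 122 K
Q = 192 * 1.69 * 122
= 324.48 * 122
= 39586.56 kW

39586.56 kW


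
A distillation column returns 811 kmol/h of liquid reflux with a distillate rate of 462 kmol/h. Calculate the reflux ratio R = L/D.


Reflux ratio definition: R = L / D (liquid returned / distillate withdrawn)
L = 811 kmol/h, D = 462 kmol/h
R = 811 / 462 = 1.755

1.755


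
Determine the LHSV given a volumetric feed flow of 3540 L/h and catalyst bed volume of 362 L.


LHSV = volumetric feed rate / catalyst volume
= 3540 L/h / 362 L
= 9.779 h^-1

9.779 h^-1


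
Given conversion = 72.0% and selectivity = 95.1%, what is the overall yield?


Overall yield = conversion (%) * selectivity (%) / 100
Conversion = 72.0%, Selectivity = 95.1%
Y = 72.0 * 95.1 / 100
= 68.472 %

68.472 %


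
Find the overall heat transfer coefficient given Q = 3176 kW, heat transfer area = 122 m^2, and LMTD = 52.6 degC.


From Q = U*A*LMTD, U = Q / (A * LMTD)
U = 3176 / (122 * 52.6) = 3176 / 6417.2 = 0.4949

0.4949 kW/(m^2*K)


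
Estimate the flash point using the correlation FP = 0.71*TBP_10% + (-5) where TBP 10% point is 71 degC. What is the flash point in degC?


FP = 0.71 * 71 + (-5) = 45.41

45.41 degC


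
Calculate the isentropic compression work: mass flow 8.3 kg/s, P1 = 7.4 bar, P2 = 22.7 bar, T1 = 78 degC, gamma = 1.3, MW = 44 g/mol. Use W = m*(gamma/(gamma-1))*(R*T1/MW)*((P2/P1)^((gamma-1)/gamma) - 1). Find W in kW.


Isentropic work: W = m*(gamma/(gamma-1))*(R*T1/MW)*((P2/P1)^((gamma-1)/gamma) - 1)
T1 = 78 + 273.15 = 351.15 K
Pressure ratio = 22.7 / 7.4 = 3.06757
Exponent = (1.3 - 1)/1.3 = 0.230769
(P2/P1)^exp - 1 = 3.06757^0.230769 - 1 = 0.295201
W = 8.3 * 1.3 / 0.3 * 8.314 * 351.15 / 44 * 0.295201 = 704.5

704.5 kW


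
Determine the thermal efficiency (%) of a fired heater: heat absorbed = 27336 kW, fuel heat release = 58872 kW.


Furnace efficiency = Q_absorbed / Q_fuel * 100
= 27336 / 58872 * 100 = 46.43

46.43 %


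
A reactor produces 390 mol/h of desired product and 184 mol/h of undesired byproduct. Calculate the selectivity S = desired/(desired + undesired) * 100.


Selectivity = desired / (desired + undesired) * 100
Total products = 390 + 184 = 574 mol/h
S = 390 / 574 * 100
= 0.6794 * 100
= 67.94 %

67.94 %


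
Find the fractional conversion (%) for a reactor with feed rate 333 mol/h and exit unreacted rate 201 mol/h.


X = (F_in - F_out) / F_in * 100
Moles reacted = 333 - 201 = 132
X = 132 / 333 * 100
= 0.3964 * 100
= 39.64 %

39.64 %


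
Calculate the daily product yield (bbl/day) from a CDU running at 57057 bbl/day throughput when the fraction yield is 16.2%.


Crude throughput = 57057 bbl/day
Fraction yield = 16.2%
yield = throughput * fraction / 100
yield = 57057 * 16.2 / 100 = 9243.234

9243.234 bbl/day


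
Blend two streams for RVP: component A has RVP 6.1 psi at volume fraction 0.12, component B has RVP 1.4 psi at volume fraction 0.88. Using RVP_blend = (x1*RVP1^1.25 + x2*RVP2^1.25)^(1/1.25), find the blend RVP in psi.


Chevron index: RVP_blend = (sum xi*RVPi^1.25)^(1/1.25)
RVP^1.25 terms: 0.12 * 6.1^1.25 + 0.88 * 1.4^1.25 = 2.4905
RVP_blend = 2.4905^(1/1.25) = 2.075

2.075 psi


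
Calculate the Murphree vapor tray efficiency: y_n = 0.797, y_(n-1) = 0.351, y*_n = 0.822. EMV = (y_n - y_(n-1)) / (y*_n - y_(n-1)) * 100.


Murphree vapor efficiency: EMV = (y_n - y_(n-1)) / (y*_n - y_(n-1)) * 100
EMV = (0.797 - 0.351) / (0.822 - 0.351) * 100 = 0.446 / 0.471 * 100 = 94.69

94.69 %


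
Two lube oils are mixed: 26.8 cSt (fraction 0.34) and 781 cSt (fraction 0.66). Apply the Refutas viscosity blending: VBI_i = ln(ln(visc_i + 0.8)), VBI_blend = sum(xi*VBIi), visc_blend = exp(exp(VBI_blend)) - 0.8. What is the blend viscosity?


Refutas method: VBN_i = 14.534*ln(ln(visc_i + 0.8)) + 10.975, blended linearly by mass fraction; since VBN is linear in VBI_i = ln(ln(visc_i + 0.8)) and the fractions sum to 1, blend VBI directly: visc = exp(exp(VBI_blend)) - 0.8
VBI_1 = ln(ln(26.8 + 0.8)) = 1.19931
VBI_2 = ln(ln(781 + 0.8)) = 1.89636
VBI_blend = 0.34 * 1.19931 + 0.66 * 1.89636 = 1.65936
visc_blend = exp(exp(1.65936)) - 0.8 = 190.9

190.9 cSt


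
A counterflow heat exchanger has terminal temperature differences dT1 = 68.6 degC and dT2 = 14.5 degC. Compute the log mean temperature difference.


LMTD = (dT1 - dT2) / ln(dT1/dT2)
= (68.6 - 14.5) / ln(68.6 / 14.5) = 54.1 / 1.55414 = 34.81

34.81 degC


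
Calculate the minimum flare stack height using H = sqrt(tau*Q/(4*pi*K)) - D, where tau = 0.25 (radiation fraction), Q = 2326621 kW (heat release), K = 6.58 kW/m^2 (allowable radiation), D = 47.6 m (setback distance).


tau*Q/(4*pi*K) = 0.25 * 2326621 / (4 * pi * 6.58) = 7034.45
sqrt(7034.45) = 83.8716
H = 83.8716 - 47.6 = 36.27

36.27 m


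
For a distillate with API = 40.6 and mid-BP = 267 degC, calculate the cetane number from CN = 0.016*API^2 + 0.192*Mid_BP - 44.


CN = 0.016 * 40.6^2 + 0.192 * 267 - 44
CN = 26.37376 + 51.264 - 44 = 33.63776

33.63776


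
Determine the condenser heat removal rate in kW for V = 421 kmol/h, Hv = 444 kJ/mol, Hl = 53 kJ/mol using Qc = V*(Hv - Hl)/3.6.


Qc = 421 * (444 - 53) / 3.6 = 421 * 391 / 3.6 = 45730

45730 kW


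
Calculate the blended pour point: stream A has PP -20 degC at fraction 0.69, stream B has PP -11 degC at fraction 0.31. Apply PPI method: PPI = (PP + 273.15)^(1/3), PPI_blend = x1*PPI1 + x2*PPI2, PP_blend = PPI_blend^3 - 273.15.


PPI_1 = (-20 + 273.15)^(1/3) = 6.325953
PPI_2 = (-11 + 273.15)^(1/3) = 6.400049
PPI_blend = 0.69 * 6.325953 + 0.31 * 6.400049 = 6.348923
PP_blend = 6.348923^3 - 273.15 = 255.9176 - 273.15 = -17.23

-17.23 degC


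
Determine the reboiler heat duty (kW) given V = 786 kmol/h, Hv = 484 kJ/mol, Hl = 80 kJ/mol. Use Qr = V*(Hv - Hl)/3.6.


Qr = 786 * (484 - 80) / 3.6 = 786 * 404 / 3.6 = 88210

88210 kW


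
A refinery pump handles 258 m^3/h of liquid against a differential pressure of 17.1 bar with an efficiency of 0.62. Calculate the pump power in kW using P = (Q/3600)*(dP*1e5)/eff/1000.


Q = 258 / 3600 = 0.0716667 m^3/s
P = 0.0716667 * (17.1 * 1e5) / 0.62 / 1000 = 197.7

197.7 kW


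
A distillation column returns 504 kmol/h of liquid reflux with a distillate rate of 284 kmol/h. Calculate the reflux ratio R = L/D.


Reflux ratio definition: R = L / D (liquid returned / distillate withdrawn)
L = 504 kmol/h, D = 284 kmol/h
R = 504 / 284 = 1.775

1.775


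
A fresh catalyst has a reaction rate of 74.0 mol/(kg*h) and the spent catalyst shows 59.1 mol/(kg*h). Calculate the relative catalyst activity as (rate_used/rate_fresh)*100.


Activity (%) = (rate_used / rate_fresh) * 100
rate_used = 59.1, rate_fresh = 74.0
= (59.1 / 74.0) * 100
= 0.7986 * 100 = 79.86

79.86 %


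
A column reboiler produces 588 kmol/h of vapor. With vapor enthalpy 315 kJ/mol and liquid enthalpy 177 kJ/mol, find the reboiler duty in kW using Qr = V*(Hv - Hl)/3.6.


Qr = 588 * (315 - 177) / 3.6 = 588 * 138 / 3.6 = 22540

22540 kW


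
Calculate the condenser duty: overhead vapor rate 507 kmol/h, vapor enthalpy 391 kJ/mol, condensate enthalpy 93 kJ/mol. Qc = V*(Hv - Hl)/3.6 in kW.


Qc = 507 * (391 - 93) / 3.6 = 507 * 298 / 3.6 = 41970

41970 kW


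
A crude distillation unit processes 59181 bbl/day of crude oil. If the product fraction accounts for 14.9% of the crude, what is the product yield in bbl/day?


Crude throughput = 59181 bbl/day
Fraction yield = 14.9%
yield = throughput * fraction / 100
yield = 59181 * 14.9 / 100 = 8817.969

8817.969 bbl/day


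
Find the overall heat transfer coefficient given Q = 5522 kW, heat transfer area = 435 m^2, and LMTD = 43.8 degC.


From Q = U*A*LMTD, U = Q / (A * LMTD)
U = 5522 / (435 * 43.8) = 5522 / 19053 = 0.2898

0.2898 kW/(m^2*K)


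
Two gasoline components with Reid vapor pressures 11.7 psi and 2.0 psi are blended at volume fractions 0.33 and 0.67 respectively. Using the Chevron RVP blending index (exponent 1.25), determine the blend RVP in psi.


Chevron index: RVP_blend = (sum xi*RVPi^1.25)^(1/1.25)
RVP^1.25 terms: 0.33 * 11.7^1.25 + 0.67 * 2.0^1.25 = 8.73433
RVP_blend = 8.73433^(1/1.25) = 5.662

5.662 psi


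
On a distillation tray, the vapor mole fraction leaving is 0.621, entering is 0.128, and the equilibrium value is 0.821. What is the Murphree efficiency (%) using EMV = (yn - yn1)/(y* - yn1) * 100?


Murphree vapor efficiency: EMV = (y_n - y_(n-1)) / (y*_n - y_(n-1)) * 100
EMV = (0.621 - 0.128) / (0.821 - 0.128) * 100 = 0.493 / 0.693 * 100 = 71.14

71.14 %


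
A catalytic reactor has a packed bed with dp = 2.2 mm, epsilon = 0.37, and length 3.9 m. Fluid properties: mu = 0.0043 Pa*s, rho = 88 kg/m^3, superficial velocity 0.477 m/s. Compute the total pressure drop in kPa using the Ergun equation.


dp = 2.2 mm = 0.0022 m
Viscous term = 150*0.0043*0.477*(1-0.37)^2 / (0.0022^2*0.37^3) = 498091
Inertial term = 1.75*88*0.477^2*(1-0.37) / (0.0022*0.37^3) = 198093
dP/L = 498091 + 198093 = 696184 Pa/m
dP = 696184 * 3.9 / 1000 = 2715 kPa

2715 kPa


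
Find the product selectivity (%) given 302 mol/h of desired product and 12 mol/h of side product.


Selectivity = desired / (desired + undesired) * 100
Total products = 302 + 12 = 314 mol/h
S = 302 / 314 * 100
= 0.9618 * 100
= 96.18 %

96.18 %


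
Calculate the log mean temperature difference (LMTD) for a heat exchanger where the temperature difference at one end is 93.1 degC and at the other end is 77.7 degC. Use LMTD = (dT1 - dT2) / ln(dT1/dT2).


LMTD = (dT1 - dT2) / ln(dT1/dT2)
= (93.1 - 77.7) / ln(93.1 / 77.7) = 15.4 / 0.180819 = 85.17

85.17 degC


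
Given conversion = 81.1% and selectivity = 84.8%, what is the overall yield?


Overall yield = conversion (%) * selectivity (%) / 100
Conversion = 81.1%, Selectivity = 84.8%
Y = 81.1 * 84.8 / 100
= 68.7728 %

68.7728 %


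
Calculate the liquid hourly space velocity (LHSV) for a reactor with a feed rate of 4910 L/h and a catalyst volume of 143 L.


LHSV = volumetric feed rate / catalyst volume
= 4910 L/h / 143 L
= 34.34 h^-1

34.34 h^-1


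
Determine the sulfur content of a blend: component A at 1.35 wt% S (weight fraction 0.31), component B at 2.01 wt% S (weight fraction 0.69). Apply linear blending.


Linear sulfur blending: S_blend = x1*S1 + x2*S2
Contribution 1: 0.31 * 1.35 = 0.4185 wt%
Contribution 2: 0.69 * 2.01 = 1.3869 wt%
S_blend = 0.4185 + 1.3869 = 1.8054

1.8054 wt%


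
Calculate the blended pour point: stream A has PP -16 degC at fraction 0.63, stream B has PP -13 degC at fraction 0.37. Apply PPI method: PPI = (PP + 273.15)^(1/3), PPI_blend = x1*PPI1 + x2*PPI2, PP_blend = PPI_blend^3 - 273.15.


PPI_1 = (-16 + 273.15)^(1/3) = 6.359098
PPI_2 = (-13 + 273.15)^(1/3) = 6.383731
PPI_blend = 0.63 * 6.359098 + 0.37 * 6.383731 = 6.368212
PP_blend = 6.368212^3 - 273.15 = 258.2573 - 273.15 = -14.89

-14.89 degC


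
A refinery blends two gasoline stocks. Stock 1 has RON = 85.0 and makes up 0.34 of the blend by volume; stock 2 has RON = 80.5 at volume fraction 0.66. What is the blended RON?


Linear blending: RON_blend = sum(vi * RONi)
Contribution 1: 0.34 * 85.0 = 28.9
Contribution 2: 0.66 * 80.5 = 53.13
RON_blend = 28.9 + 53.13 = 82.03

82.03


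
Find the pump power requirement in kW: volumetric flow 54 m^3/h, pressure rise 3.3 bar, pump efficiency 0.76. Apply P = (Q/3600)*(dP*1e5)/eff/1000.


Q = 54 / 3600 = 0.015 m^3/s
P = 0.015 * (3.3 * 1e5) / 0.76 / 1000 = 6.513

6.513 kW


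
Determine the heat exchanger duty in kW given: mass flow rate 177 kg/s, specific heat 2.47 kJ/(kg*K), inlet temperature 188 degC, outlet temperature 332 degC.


Q = m_dot * cp * delta_T
delta_T = 332 - 188 = 144 K
Q = 177 * 2.47 * 144
= 437.19 * 144
= 62955.36 kW

62955.36 kW


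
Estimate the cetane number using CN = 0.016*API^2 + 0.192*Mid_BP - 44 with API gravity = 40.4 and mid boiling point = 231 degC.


CN = 0.016 * 40.4^2 + 0.192 * 231 - 44
CN = 26.11456 + 44.352 - 44 = 26.46656

26.46656


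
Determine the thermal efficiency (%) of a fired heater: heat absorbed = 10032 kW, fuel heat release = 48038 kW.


Furnace efficiency = Q_absorbed / Q_fuel * 100
= 10032 / 48038 * 100 = 20.88

20.88 %


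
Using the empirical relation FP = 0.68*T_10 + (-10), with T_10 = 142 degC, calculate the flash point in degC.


FP = 0.68 * 142 + (-10) = 86.56

86.56 degC


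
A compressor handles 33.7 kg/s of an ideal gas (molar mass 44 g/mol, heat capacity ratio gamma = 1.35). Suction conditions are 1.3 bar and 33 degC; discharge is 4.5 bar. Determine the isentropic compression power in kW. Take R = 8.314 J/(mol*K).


Isentropic work: W = m*(gamma/(gamma-1))*(R*T1/MW)*((P2/P1)^((gamma-1)/gamma) - 1)
T1 = 33 + 273.15 = 306.15 K
Pressure ratio = 4.5 / 1.3 = 3.46154
Exponent = (1.35 - 1)/1.35 = 0.259259
(P2/P1)^exp - 1 = 3.46154^0.259259 - 1 = 0.379782
W = 33.7 * 1.35 / 0.35 * 8.314 * 306.15 / 44 * 0.379782 = 2856

2856 kW


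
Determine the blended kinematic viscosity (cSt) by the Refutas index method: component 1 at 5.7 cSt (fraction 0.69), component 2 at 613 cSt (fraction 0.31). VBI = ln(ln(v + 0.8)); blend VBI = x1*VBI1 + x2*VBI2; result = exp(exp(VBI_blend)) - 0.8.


Refutas method: VBN_i = 14.534*ln(ln(visc_i + 0.8)) + 10.975, blended linearly by mass fraction; since VBN is linear in VBI_i = ln(ln(visc_i + 0.8)) and the fractions sum to 1, blend VBI directly: visc = exp(exp(VBI_blend)) - 0.8
VBI_1 = ln(ln(5.7 + 0.8)) = 0.626902
VBI_2 = ln(ln(613 + 0.8)) = 1.85937
VBI_blend = 0.69 * 0.626902 + 0.31 * 1.85937 = 1.00897
visc_blend = exp(exp(1.00897)) - 0.8 = 14.73

14.73 cSt


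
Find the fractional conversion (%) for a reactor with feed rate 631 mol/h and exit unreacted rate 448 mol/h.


X = (F_in - F_out) / F_in * 100
Moles reacted = 631 - 448 = 183
X = 183 / 631 * 100
= 0.2900 * 100
= 29.00 %

29.00 %


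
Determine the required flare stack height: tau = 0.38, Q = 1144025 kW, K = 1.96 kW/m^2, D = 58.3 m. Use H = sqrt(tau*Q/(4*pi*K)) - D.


tau*Q/(4*pi*K) = 0.38 * 1144025 / (4 * pi * 1.96) = 17650.3
sqrt(17650.3) = 132.854
H = 132.854 - 58.3 = 74.55

74.55 m


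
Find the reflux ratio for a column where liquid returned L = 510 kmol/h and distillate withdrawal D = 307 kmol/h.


Reflux ratio definition: R = L / D (liquid returned / distillate withdrawn)
L = 510 kmol/h, D = 307 kmol/h
R = 510 / 307 = 1.661

1.661


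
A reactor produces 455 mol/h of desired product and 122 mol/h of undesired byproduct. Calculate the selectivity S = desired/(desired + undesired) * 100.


Selectivity = desired / (desired + undesired) * 100
Total products = 455 + 122 = 577 mol/h
S = 455 / 577 * 100
= 0.7886 * 100
= 78.86 %

78.86 %


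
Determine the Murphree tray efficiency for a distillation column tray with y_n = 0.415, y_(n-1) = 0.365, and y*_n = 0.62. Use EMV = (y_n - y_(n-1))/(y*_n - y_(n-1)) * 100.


Murphree vapor efficiency: EMV = (y_n - y_(n-1)) / (y*_n - y_(n-1)) * 100
EMV = (0.415 - 0.365) / (0.62 - 0.365) * 100 = 0.05 / 0.255 * 100 = 19.61

19.61 %


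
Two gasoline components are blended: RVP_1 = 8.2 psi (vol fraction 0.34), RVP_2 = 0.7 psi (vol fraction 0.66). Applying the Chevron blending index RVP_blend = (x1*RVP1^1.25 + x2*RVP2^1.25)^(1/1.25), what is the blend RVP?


Chevron index: RVP_blend = (sum xi*RVPi^1.25)^(1/1.25)
RVP^1.25 terms: 0.34 * 8.2^1.25 + 0.66 * 0.7^1.25 = 5.14046
RVP_blend = 5.14046^(1/1.25) = 3.705

3.705 psi


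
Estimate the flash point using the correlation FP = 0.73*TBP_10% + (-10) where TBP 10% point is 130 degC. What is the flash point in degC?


FP = 0.73 * 130 + (-10) = 84.9

84.9 degC


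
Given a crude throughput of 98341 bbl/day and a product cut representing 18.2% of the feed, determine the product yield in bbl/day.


Crude throughput = 98341 bbl/day
Fraction yield = 18.2%
yield = throughput * fraction / 100
yield = 98341 * 18.2 / 100 = 17898.062

17898.062 bbl/day


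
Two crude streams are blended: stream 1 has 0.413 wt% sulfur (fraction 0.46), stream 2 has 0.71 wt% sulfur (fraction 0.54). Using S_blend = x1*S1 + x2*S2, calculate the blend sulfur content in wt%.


Linear sulfur blending: S_blend = x1*S1 + x2*S2
Contribution 1: 0.46 * 0.413 = 0.18998 wt%
Contribution 2: 0.54 * 0.71 = 0.3834 wt%
S_blend = 0.18998 + 0.3834 = 0.57338

0.57338 wt%


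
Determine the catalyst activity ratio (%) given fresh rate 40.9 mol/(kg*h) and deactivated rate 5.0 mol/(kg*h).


Activity (%) = (rate_used / rate_fresh) * 100
rate_used = 5.0, rate_fresh = 40.9
= (5.0 / 40.9) * 100
= 0.1222 * 100 = 12.22

12.22 %


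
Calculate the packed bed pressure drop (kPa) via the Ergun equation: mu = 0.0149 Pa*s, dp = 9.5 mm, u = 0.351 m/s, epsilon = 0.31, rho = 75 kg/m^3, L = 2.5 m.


dp = 9.5 mm = 0.0095 m
Viscous term = 150*0.0149*0.351*(1-0.31)^2 / (0.0095^2*0.31^3) = 138915
Inertial term = 1.75*75*0.351^2*(1-0.31) / (0.0095*0.31^3) = 39423.4
dP/L = 138915 + 39423.4 = 178338 Pa/m
dP = 178338 * 2.5 / 1000 = 445.8 kPa

445.8 kPa


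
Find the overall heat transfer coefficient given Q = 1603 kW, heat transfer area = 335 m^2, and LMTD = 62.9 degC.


From Q = U*A*LMTD, U = Q / (A * LMTD)
U = 1603 / (335 * 62.9) = 1603 / 21071.5 = 0.07607

0.07607 kW/(m^2*K)


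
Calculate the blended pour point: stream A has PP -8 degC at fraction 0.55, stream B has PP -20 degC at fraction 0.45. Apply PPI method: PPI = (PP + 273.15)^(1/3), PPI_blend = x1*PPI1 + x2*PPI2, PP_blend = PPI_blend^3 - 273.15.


PPI_1 = (-8 + 273.15)^(1/3) = 6.42437
PPI_2 = (-20 + 273.15)^(1/3) = 6.325953
PPI_blend = 0.55 * 6.42437 + 0.45 * 6.325953 = 6.380082
PP_blend = 6.380082^3 - 273.15 = 259.7041 - 273.15 = -13.45

-13.45 degC


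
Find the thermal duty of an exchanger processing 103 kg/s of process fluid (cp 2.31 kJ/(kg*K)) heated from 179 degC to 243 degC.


Q = m_dot * cp * delta_T
delta_T = 243 - 179 = 64 K
Q = 103 * 2.31 * 64
= 237.93 * 64
= 15227.52 kW

15227.52 kW


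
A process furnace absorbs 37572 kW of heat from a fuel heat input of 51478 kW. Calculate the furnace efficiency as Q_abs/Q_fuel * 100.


Furnace efficiency = Q_absorbed / Q_fuel * 100
= 37572 / 51478 * 100 = 72.99

72.99 %


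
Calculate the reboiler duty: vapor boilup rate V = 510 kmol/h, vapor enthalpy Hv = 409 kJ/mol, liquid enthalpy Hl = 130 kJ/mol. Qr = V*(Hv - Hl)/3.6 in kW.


Qr = 510 * (409 - 130) / 3.6 = 510 * 279 / 3.6 = 39520

39520 kW


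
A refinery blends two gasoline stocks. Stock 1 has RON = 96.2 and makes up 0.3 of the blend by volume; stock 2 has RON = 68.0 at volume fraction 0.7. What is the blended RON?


Linear blending: RON_blend = sum(vi * RONi)
Contribution 1: 0.3 * 96.2 = 28.86
Contribution 2: 0.7 * 68.0 = 47.6
RON_blend = 28.86 + 47.6 = 76.46

76.46


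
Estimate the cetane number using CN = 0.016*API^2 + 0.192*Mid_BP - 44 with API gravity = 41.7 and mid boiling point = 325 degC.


CN = 0.016 * 41.7^2 + 0.192 * 325 - 44
CN = 27.82224 + 62.4 - 44 = 46.22224

46.22224


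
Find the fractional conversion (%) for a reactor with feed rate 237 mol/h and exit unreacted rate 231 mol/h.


X = (F_in - F_out) / F_in * 100
Moles reacted = 237 - 231 = 6
X = 6 / 237 * 100
= 0.02532 * 100
= 2.532 %

2.532 %


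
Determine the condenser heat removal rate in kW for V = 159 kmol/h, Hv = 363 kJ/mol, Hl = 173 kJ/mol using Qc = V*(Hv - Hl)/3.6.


Qc = 159 * (363 - 173) / 3.6 = 159 * 190 / 3.6 = 8392

8392 kW


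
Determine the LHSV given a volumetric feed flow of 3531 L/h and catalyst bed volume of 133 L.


LHSV = volumetric feed rate / catalyst volume
= 3531 L/h / 133 L
= 26.55 h^-1

26.55 h^-1


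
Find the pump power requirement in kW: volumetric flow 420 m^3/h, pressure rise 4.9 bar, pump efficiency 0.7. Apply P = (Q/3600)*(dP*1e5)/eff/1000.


Q = 420 / 3600 = 0.116667 m^3/s
P = 0.116667 * (4.9 * 1e5) / 0.7 / 1000 = 81.67

81.67 kW


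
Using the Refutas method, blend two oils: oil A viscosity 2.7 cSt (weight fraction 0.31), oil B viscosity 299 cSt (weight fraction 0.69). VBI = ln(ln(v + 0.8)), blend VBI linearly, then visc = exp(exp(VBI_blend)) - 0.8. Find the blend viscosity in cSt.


Refutas method: VBN_i = 14.534*ln(ln(visc_i + 0.8)) + 10.975, blended linearly by mass fraction; since VBN is linear in VBI_i = ln(ln(visc_i + 0.8)) and the fractions sum to 1, blend VBI directly: visc = exp(exp(VBI_blend)) - 0.8
VBI_1 = ln(ln(2.7 + 0.8)) = 0.225351
VBI_2 = ln(ln(299 + 0.8)) = 1.74101
VBI_blend = 0.31 * 0.225351 + 0.69 * 1.74101 = 1.27116
visc_blend = exp(exp(1.27116)) - 0.8 = 34.54

34.54 cSt


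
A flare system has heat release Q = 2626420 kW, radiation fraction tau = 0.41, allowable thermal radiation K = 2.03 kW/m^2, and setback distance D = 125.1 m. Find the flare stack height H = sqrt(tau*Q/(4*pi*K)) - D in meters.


tau*Q/(4*pi*K) = 0.41 * 2626420 / (4 * pi * 2.03) = 42212.6
sqrt(42212.6) = 205.457
H = 205.457 - 125.1 = 80.36

80.36 m


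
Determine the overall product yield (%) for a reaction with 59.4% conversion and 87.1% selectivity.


Overall yield = conversion (%) * selectivity (%) / 100
Conversion = 59.4%, Selectivity = 87.1%
Y = 59.4 * 87.1 / 100
= 51.7374 %

51.7374 %


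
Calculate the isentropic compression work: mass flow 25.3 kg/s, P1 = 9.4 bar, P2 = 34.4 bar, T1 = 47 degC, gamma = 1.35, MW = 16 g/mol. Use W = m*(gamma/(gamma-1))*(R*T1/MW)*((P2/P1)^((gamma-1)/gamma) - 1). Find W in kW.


Isentropic work: W = m*(gamma/(gamma-1))*(R*T1/MW)*((P2/P1)^((gamma-1)/gamma) - 1)
T1 = 47 + 273.15 = 320.15 K
Pressure ratio = 34.4 / 9.4 = 3.65957
Exponent = (1.35 - 1)/1.35 = 0.259259
(P2/P1)^exp - 1 = 3.65957^0.259259 - 1 = 0.399827
W = 25.3 * 1.35 / 0.35 * 8.314 * 320.15 / 16 * 0.399827 = 6491

6491 kW


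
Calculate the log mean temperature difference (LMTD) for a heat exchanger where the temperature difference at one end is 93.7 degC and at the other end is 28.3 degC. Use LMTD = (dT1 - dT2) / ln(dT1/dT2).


LMTD = (dT1 - dT2) / ln(dT1/dT2)
= (93.7 - 28.3) / ln(93.7 / 28.3) = 65.4 / 1.19724 = 54.63

54.63 degC


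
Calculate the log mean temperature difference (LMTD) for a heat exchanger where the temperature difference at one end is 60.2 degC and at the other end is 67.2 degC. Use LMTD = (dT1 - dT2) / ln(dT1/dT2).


LMTD = (dT1 - dT2) / ln(dT1/dT2)
= (60.2 - 67.2) / ln(60.2 / 67.2) = -7 / -0.110001 = 63.64

63.64 degC


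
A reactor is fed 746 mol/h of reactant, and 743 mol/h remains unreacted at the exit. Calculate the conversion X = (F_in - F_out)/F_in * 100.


X = (F_in - F_out) / F_in * 100
Moles reacted = 746 - 743 = 3
X = 3 / 746 * 100
= 0.004021 * 100
= 0.4021 %

0.4021 %


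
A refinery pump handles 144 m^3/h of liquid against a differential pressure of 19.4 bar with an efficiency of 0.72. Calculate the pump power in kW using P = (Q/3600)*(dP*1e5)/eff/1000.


Q = 144 / 3600 = 0.04 m^3/s
P = 0.04 * (19.4 * 1e5) / 0.72 / 1000 = 107.8

107.8 kW
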